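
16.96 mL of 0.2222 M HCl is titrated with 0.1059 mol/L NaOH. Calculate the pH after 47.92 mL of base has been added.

12.30

n(acid) = 0.2222 x 0.01696 = 0.003769 mol; n(NaOH) added = 0.1059 x 0.04792 = 0.005075 mol.
Base is in excess by 0.005075 - 0.003769 = 0.001306 mol in a total volume of 0.06488 L.
[OH^-] = 0.001306/0.06488 = 0.02013 M, so pOH = 1.70 and pH = 14.00 - 1.70 = 12.30.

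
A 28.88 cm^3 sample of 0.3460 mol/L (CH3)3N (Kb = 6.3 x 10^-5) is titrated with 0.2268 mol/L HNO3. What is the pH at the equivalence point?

5.33

n((CH3)3N) = 0.3460 x 0.02888 = 0.009992 mol; V(HNO3) at equivalence = 0.009992/0.2268 = 0.04406 L.
At equivalence the base is fully converted to (CH3)3NH+; total volume = 0.07294 L, so [(CH3)3NH+] = 0.009992/0.07294 = 0.1370 M.
Ka((CH3)3NH+) = Kw/Kb = 1.0e-14 / 6.3 x 10^-5 = 1.59e-10.
[H^+] = sqrt(Ka x [(CH3)3NH+]) = sqrt(1.59e-10 x 0.1370) = 4.66e-6 M.
pH = -log(4.66e-6) = 5.33.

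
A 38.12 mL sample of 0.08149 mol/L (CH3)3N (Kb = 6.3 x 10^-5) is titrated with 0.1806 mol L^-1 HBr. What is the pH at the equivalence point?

n((CH3)3N) = 0.08149 x 0.03812 = 0.003106 mol; V(HBr) at equivalence = 0.003106/0.1806 = 0.01720 L.
At equivalence the base is fully converted to (CH3)3NH+; total volume = 0.05532 L, so [(CH3)3NH+] = 0.003106/0.05532 = 0.05615 M.
Ka((CH3)3NH+) = Kw/Kb = 1.0e-14 / 6.3 x 10^-5 = 1.59e-10.
[H^+] = sqrt(Ka x [(CH3)3NH+]) = sqrt(1.59e-10 x 0.05615) = 2.99e-6 M.
pH = -log(2.99e-6) = 5.52.

5.52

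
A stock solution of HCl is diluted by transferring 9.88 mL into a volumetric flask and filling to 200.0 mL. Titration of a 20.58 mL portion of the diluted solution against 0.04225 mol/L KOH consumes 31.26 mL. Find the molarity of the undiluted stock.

n(KOH) = 0.04225 x 0.03126 = 0.001321 mol.
n(HCl) in the aliquot = 0.001321 mol.
[diluted HCl] = 0.001321 / 0.02058 = 0.06418 M.
Dilution factor = 200.0/9.880 = 20.24, so [stock] = 0.06418 x 20.24 = 1.30 M.

1.30 M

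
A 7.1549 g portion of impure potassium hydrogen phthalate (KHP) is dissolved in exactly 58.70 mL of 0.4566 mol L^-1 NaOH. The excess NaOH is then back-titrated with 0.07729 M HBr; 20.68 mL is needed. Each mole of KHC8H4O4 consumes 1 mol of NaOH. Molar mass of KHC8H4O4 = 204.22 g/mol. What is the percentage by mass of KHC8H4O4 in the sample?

Total n(NaOH) added = 0.4566 x 0.05870 = 0.02680 mol.
n(HBr) used = 0.07729 x 0.02068 = 0.001598 mol, which equals the excess n(NaOH).
So n(NaOH) consumed by the sample = 0.02680 - 0.001598 = 0.02520 mol.
n(KHC8H4O4) = 0.02520 / 1 = 0.02520 mol.
mass KHC8H4O4 = 0.02520 x 204.22 = 5.147 g, so %KHC8H4O4 = 5.147/7.1549 x 100 = 71.9%.

71.9%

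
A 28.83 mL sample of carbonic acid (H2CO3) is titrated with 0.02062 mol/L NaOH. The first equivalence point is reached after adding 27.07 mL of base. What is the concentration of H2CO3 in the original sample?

n(NaOH) = 0.02062 x 0.02707 = 0.0005582 mol.
At the first equivalence point, 1 mol OH^- react per mol H2CO3, so n(H2CO3) = 0.0005582 / 1 = 0.0005582 mol.
[H2CO3] = 0.0005582 / 0.02883 L = 0.0194 M.

0.0194 M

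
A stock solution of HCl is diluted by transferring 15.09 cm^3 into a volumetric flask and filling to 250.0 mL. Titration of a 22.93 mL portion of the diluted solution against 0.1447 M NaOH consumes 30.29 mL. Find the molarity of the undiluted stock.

n(NaOH) = 0.1447 x 0.03029 = 0.004383 mol.
n(HCl) in the aliquot = 0.004383 mol.
[diluted HCl] = 0.004383 / 0.02293 = 0.1911 M.
Dilution factor = 250.0/15.09 = 16.57, so [stock] = 0.1911 x 16.57 = 3.17 M.

3.17 M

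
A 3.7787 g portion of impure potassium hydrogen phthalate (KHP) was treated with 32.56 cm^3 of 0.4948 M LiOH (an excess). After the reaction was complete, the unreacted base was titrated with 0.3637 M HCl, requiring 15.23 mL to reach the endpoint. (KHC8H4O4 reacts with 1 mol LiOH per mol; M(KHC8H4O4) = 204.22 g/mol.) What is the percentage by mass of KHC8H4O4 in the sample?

Total n(LiOH) added = 0.4948 x 0.03256 = 0.01611 mol.
n(HCl) used = 0.3637 x 0.01523 = 0.005539 mol, which equals the excess n(LiOH).
So n(LiOH) consumed by the sample = 0.01611 - 0.005539 = 0.01057 mol.
n(KHC8H4O4) = 0.01057 / 1 = 0.01057 mol.
mass KHC8H4O4 = 0.01057 x 204.22 = 2.159 g, so %KHC8H4O4 = 2.159/3.7787 x 100 = 57.1%.

57.1%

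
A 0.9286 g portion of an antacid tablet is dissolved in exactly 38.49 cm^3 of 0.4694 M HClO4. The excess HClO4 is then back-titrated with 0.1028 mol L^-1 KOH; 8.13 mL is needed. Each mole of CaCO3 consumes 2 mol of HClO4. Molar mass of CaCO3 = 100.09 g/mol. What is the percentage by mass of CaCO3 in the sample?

92.9%

Total n(HClO4) added = 0.4694 x 0.03849 = 0.01807 mol.
n(KOH) used = 0.1028 x 0.008130 = 0.0008358 mol, which equals the excess n(HClO4).
So n(HClO4) consumed by the sample = 0.01807 - 0.0008358 = 0.01723 mol.
n(CaCO3) = 0.01723 / 2 = 0.008616 mol.
mass CaCO3 = 0.008616 x 100.09 = 0.8623 g, so %CaCO3 = 0.8623/0.9286 x 100 = 92.9%.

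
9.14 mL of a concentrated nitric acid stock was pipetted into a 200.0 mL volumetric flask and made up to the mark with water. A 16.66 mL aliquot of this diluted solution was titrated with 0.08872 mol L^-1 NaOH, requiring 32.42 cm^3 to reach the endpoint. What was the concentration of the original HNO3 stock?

3.78 M

n(NaOH) = 0.08872 x 0.03242 = 0.002876 mol.
n(HNO3) in the aliquot = 0.002876 mol.
[diluted HNO3] = 0.002876 / 0.01666 = 0.1726 M.
Dilution factor = 200.0/9.140 = 21.88, so [stock] = 0.1726 x 21.88 = 3.78 M.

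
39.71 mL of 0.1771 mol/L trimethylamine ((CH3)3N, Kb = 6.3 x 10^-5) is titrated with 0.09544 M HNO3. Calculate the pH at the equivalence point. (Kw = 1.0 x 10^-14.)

n((CH3)3N) = 0.1771 x 0.03971 = 0.007033 mol; V(HNO3) at equivalence = 0.007033/0.09544 = 0.07369 L.
At equivalence the base is fully converted to (CH3)3NH+; total volume = 0.1134 L, so [(CH3)3NH+] = 0.007033/0.1134 = 0.06202 M.
Ka((CH3)3NH+) = Kw/Kb = 1.0e-14 / 6.3 x 10^-5 = 1.59e-10.
[H^+] = sqrt(Ka x [(CH3)3NH+]) = sqrt(1.59e-10 x 0.06202) = 3.14e-6 M.
pH = -log(3.14e-6) = 5.50.

5.50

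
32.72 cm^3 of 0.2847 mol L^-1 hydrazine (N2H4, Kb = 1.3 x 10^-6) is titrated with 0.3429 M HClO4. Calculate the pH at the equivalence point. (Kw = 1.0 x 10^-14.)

n(N2H4) = 0.2847 x 0.03272 = 0.009315 mol; V(HClO4) at equivalence = 0.009315/0.3429 = 0.02717 L.
At equivalence the base is fully converted to N2H5+; total volume = 0.05989 L, so [N2H5+] = 0.009315/0.05989 = 0.1556 M.
Ka(N2H5+) = Kw/Kb = 1.0e-14 / 1.3 x 10^-6 = 7.69e-9.
[H^+] = sqrt(Ka x [N2H5+]) = sqrt(7.69e-9 x 0.1556) = 3.46e-5 M.
pH = -log(3.46e-5) = 4.46.

4.46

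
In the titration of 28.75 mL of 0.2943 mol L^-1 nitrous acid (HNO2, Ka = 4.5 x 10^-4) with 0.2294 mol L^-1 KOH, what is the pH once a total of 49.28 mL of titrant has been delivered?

12.56

n(acid) = 0.2943 x 0.02875 = 0.008461 mol; n(KOH) added = 0.2294 x 0.04928 = 0.01130 mol.
Base is in excess by 0.01130 - 0.008461 = 0.002844 mol in a total volume of 0.07803 L.
[OH^-] = 0.002844/0.07803 = 0.03644 M, so pOH = 1.44 and pH = 14.00 - 1.44 = 12.56.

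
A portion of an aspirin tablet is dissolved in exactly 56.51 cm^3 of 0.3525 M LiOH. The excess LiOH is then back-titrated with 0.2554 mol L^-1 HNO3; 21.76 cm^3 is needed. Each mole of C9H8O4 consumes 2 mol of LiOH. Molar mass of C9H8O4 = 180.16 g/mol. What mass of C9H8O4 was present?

1.29 g

Total n(LiOH) added = 0.3525 x 0.05651 = 0.01992 mol.
n(HNO3) used = 0.2554 x 0.02176 = 0.005558 mol, which equals the excess n(LiOH).
So n(LiOH) consumed by the sample = 0.01992 - 0.005558 = 0.01436 mol.
n(C9H8O4) = 0.01436 / 2 = 0.007181 mol.
mass = 0.007181 mol x 180.16 g/mol = 1.29 g.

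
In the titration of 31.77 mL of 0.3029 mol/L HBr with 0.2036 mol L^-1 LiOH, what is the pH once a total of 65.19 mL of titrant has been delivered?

12.58

n(acid) = 0.3029 x 0.03177 = 0.009623 mol; n(LiOH) added = 0.2036 x 0.06519 = 0.01327 mol.
Base is in excess by 0.01327 - 0.009623 = 0.003650 mol in a total volume of 0.09696 L.
[OH^-] = 0.003650/0.09696 = 0.03764 M, so pOH = 1.42 and pH = 14.00 - 1.42 = 12.58.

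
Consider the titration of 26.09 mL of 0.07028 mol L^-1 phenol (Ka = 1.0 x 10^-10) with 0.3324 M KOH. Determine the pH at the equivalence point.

11.38

n(C6H5OH) = 0.07028 x 0.02609 = 0.001834 mol; V(KOH) at equivalence = 0.001834/0.3324 = 0.005516 L.
At equivalence all the acid is converted to C6H5O-; total volume = 0.02609 + 0.005516 = 0.03161 L, so [C6H5O-] = 0.001834/0.03161 = 0.05801 M.
Kb = Kw/Ka = 1.0e-14 / 1.0 x 10^-10 = 0.000100.
[OH^-] = sqrt(Kb x [C6H5O-]) = sqrt(0.000100 x 0.05801) = 0.00241 M.
pOH = 2.62, so pH = 14.00 - 2.62 = 11.38.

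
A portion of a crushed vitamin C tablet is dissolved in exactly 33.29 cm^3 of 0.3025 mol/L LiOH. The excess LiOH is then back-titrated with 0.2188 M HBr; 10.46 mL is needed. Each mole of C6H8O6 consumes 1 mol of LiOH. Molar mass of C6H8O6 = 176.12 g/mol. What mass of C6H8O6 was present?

1.37 g

Total n(LiOH) added = 0.3025 x 0.03329 = 0.01007 mol.
n(HBr) used = 0.2188 x 0.01046 = 0.002289 mol, which equals the excess n(LiOH).
So n(LiOH) consumed by the sample = 0.01007 - 0.002289 = 0.007782 mol.
n(C6H8O6) = 0.007782 / 1 = 0.007782 mol.
mass = 0.007782 mol x 176.12 g/mol = 1.37 g.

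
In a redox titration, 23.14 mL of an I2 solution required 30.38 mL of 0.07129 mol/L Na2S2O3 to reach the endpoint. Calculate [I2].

0.0468 M

n(Na2S2O3) = 0.07129 x 0.03038 = 0.002166 mol.
From the balanced equation, 2 mol Na2S2O3 reacts with 1 mol I2, so n(I2) = 0.002166 x 1/2 = 0.001083 mol.
[I2] = 0.001083 / 0.02314 L = 0.0468 M.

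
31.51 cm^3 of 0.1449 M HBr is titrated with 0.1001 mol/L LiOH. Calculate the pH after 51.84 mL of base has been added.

11.87

n(acid) = 0.1449 x 0.03151 = 0.004566 mol; n(LiOH) added = 0.1001 x 0.05184 = 0.005189 mol.
Base is in excess by 0.005189 - 0.004566 = 0.0006234 mol in a total volume of 0.08335 L.
[OH^-] = 0.0006234/0.08335 = 0.007479 M, so pOH = 2.13 and pH = 14.00 - 2.13 = 11.87.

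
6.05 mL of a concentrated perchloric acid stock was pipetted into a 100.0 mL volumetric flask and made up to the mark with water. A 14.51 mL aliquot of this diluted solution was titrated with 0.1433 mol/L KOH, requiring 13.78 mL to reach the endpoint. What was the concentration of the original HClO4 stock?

n(KOH) = 0.1433 x 0.01378 = 0.001975 mol.
n(HClO4) in the aliquot = 0.001975 mol.
[diluted HClO4] = 0.001975 / 0.01451 = 0.1361 M.
Dilution factor = 100.0/6.050 = 16.53, so [stock] = 0.1361 x 16.53 = 2.25 M.

2.25 M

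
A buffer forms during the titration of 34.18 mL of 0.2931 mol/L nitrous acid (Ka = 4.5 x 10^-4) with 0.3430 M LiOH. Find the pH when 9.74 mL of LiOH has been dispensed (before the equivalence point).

Initial n(HNO2) = 0.2931 x 0.03418 = 0.01002 mol.
n(LiOH) added = 0.3430 x 0.009740 = 0.003341 mol, converting that many moles of HNO2 to NO2-.
Remaining n(HNO2) = 0.006677 mol; n(NO2-) = 0.003341 mol.
By Henderson-Hasselbalch, pH = pKa + log([A^-]/[HA]) = 3.35 + log(0.003341/0.006677) = 3.35 + (-0.30) = 3.05.

3.05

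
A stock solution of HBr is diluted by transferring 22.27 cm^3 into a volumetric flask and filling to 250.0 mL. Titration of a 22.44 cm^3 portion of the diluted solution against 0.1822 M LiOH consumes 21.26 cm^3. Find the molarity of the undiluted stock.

n(LiOH) = 0.1822 x 0.02126 = 0.003874 mol.
n(HBr) in the aliquot = 0.003874 mol.
[diluted HBr] = 0.003874 / 0.02244 = 0.1726 M.
Dilution factor = 250.0/22.27 = 11.23, so [stock] = 0.1726 x 11.23 = 1.94 M.

1.94 M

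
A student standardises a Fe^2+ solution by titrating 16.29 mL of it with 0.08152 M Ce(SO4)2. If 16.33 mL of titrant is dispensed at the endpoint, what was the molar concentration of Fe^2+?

0.0817 M

n(Ce(SO4)2) = 0.08152 x 0.01633 = 0.001331 mol.
From the balanced equation, 1 mol Ce(SO4)2 reacts with 1 mol Fe^2+, so n(Fe^2+) = 0.001331 x 1/1 = 0.001331 mol.
[Fe^2+] = 0.001331 / 0.01629 L = 0.0817 M.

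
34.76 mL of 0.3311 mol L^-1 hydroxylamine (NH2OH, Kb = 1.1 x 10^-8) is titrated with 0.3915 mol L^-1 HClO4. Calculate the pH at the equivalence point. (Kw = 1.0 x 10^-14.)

n(NH2OH) = 0.3311 x 0.03476 = 0.01151 mol; V(HClO4) at equivalence = 0.01151/0.3915 = 0.02940 L.
At equivalence the base is fully converted to NH3OH+; total volume = 0.06416 L, so [NH3OH+] = 0.01151/0.06416 = 0.1794 M.
Ka(NH3OH+) = Kw/Kb = 1.0e-14 / 1.1 x 10^-8 = 9.09e-7.
[H^+] = sqrt(Ka x [NH3OH+]) = sqrt(9.09e-7 x 0.1794) = 0.000404 M.
pH = -log(0.000404) = 3.39.

3.39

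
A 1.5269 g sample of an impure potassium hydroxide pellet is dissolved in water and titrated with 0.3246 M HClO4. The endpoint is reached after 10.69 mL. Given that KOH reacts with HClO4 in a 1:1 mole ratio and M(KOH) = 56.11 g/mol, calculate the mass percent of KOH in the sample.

n(HClO4) = 0.3246 x 0.01069 = 0.003470 mol.
n(KOH) = 0.003470 / 1 = 0.003470 mol.
mass of KOH = 0.003470 x 56.11 = 0.1947 g.
% purity = 0.1947 / 1.5269 x 100 = 12.8%.

12.8%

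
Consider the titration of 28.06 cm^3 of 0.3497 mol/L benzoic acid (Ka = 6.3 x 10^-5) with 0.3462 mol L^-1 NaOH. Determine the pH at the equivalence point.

8.72

n(C6H5COOH) = 0.3497 x 0.02806 = 0.009813 mol; V(NaOH) at equivalence = 0.009813/0.3462 = 0.02834 L.
At equivalence all the acid is converted to C6H5COO-; total volume = 0.02806 + 0.02834 = 0.05640 L, so [C6H5COO-] = 0.009813/0.05640 = 0.1740 M.
Kb = Kw/Ka = 1.0e-14 / 6.3 x 10^-5 = 1.59e-10.
[OH^-] = sqrt(Kb x [C6H5COO-]) = sqrt(1.59e-10 x 0.1740) = 5.25e-6 M.
pOH = 5.28, so pH = 14.00 - 5.28 = 8.72.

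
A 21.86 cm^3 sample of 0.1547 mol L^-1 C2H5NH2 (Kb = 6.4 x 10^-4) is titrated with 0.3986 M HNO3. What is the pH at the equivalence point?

5.88

n(C2H5NH2) = 0.1547 x 0.02186 = 0.003382 mol; V(HNO3) at equivalence = 0.003382/0.3986 = 0.008484 L.
At equivalence the base is fully converted to C2H5NH3+; total volume = 0.03034 L, so [C2H5NH3+] = 0.003382/0.03034 = 0.1114 M.
Ka(C2H5NH3+) = Kw/Kb = 1.0e-14 / 6.4 x 10^-4 = 1.56e-11.
[H^+] = sqrt(Ka x [C2H5NH3+]) = sqrt(1.56e-11 x 0.1114) = 1.32e-6 M.
pH = -log(1.32e-6) = 5.88.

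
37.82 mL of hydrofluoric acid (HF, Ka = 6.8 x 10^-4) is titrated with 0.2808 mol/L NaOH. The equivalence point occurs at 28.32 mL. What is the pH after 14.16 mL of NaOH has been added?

3.17

14.16 mL is exactly half the equivalence volume (28.32/2), i.e. the half-equivalence point.
There, n(HA) = n(A^-), so pH = pKa = -log(6.8 x 10^-4) = 3.17.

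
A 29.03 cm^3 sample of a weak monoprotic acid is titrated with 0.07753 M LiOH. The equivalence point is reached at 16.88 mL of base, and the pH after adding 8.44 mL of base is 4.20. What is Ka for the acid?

6.3 x 10^-5

8.44 mL is half of the equivalence volume, so this is the half-equivalence point where [HA] = [A^-].
At half-equivalence pH = pKa, so pKa = 4.20.
Ka = 10^(-4.20) = 6.3 x 10^-5.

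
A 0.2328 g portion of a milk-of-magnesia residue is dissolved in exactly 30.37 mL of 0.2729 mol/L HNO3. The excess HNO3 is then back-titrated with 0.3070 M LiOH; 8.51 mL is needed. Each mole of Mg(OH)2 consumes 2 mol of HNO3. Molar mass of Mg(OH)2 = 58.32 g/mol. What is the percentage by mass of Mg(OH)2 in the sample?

Total n(HNO3) added = 0.2729 x 0.03037 = 0.008288 mol.
n(LiOH) used = 0.3070 x 0.008510 = 0.002613 mol, which equals the excess n(HNO3).
So n(HNO3) consumed by the sample = 0.008288 - 0.002613 = 0.005675 mol.
n(Mg(OH)2) = 0.005675 / 2 = 0.002838 mol.
mass Mg(OH)2 = 0.002838 x 58.32 = 0.1655 g, so %Mg(OH)2 = 0.1655/0.2328 x 100 = 71.1%.

71.1%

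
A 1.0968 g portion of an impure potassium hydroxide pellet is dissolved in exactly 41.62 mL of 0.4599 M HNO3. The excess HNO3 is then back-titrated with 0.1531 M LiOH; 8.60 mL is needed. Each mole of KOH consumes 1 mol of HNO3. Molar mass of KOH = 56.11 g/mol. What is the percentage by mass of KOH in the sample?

91.2%

Total n(HNO3) added = 0.4599 x 0.04162 = 0.01914 mol.
n(LiOH) used = 0.1531 x 0.008600 = 0.001317 mol, which equals the excess n(HNO3).
So n(HNO3) consumed by the sample = 0.01914 - 0.001317 = 0.01782 mol.
n(KOH) = 0.01782 / 1 = 0.01782 mol.
mass KOH = 0.01782 x 56.11 = 1.000 g, so %KOH = 1.000/1.0968 x 100 = 91.2%.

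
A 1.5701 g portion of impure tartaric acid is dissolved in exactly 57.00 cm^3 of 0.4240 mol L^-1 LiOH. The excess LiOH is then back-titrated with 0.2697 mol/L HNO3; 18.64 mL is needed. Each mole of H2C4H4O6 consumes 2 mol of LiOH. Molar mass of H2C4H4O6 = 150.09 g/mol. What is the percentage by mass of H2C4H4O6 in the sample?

91.5%

Total n(LiOH) added = 0.4240 x 0.05700 = 0.02417 mol.
n(HNO3) used = 0.2697 x 0.01864 = 0.005027 mol, which equals the excess n(LiOH).
So n(LiOH) consumed by the sample = 0.02417 - 0.005027 = 0.01914 mol.
n(H2C4H4O6) = 0.01914 / 2 = 0.009570 mol.
mass H2C4H4O6 = 0.009570 x 150.09 = 1.436 g, so %H2C4H4O6 = 1.436/1.5701 x 100 = 91.5%.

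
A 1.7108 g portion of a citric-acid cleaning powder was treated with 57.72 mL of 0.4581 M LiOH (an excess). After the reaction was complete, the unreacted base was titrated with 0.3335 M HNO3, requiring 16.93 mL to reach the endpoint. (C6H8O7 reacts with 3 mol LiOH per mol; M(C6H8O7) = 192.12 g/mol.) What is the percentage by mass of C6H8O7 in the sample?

Total n(LiOH) added = 0.4581 x 0.05772 = 0.02644 mol.
n(HNO3) used = 0.3335 x 0.01693 = 0.005646 mol, which equals the excess n(LiOH).
So n(LiOH) consumed by the sample = 0.02644 - 0.005646 = 0.02080 mol.
n(C6H8O7) = 0.02080 / 3 = 0.006932 mol.
mass C6H8O7 = 0.006932 x 192.12 = 1.332 g, so %C6H8O7 = 1.332/1.7108 x 100 = 77.8%.

77.8%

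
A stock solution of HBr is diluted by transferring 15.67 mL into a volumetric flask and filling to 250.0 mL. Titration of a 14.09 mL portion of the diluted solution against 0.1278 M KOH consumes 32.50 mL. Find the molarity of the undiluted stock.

n(KOH) = 0.1278 x 0.03250 = 0.004154 mol.
n(HBr) in the aliquot = 0.004154 mol.
[diluted HBr] = 0.004154 / 0.01409 = 0.2948 M.
Dilution factor = 250.0/15.67 = 15.95, so [stock] = 0.2948 x 15.95 = 4.70 M.

4.70 M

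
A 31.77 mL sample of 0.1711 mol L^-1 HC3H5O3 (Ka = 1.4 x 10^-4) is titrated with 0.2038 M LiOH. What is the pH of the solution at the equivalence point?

n(HC3H5O3) = 0.1711 x 0.03177 = 0.005436 mol; V(LiOH) at equivalence = 0.005436/0.2038 = 0.02667 L.
At equivalence all the acid is converted to C3H5O3-; total volume = 0.03177 + 0.02667 = 0.05844 L, so [C3H5O3-] = 0.005436/0.05844 = 0.09301 M.
Kb = Kw/Ka = 1.0e-14 / 1.4 x 10^-4 = 7.14e-11.
[OH^-] = sqrt(Kb x [C3H5O3-]) = sqrt(7.14e-11 x 0.09301) = 2.58e-6 M.
pOH = 5.59, so pH = 14.00 - 5.59 = 8.41.

8.41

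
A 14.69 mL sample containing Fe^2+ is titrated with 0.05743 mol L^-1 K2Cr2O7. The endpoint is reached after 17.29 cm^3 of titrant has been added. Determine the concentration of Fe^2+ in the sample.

0.406 M

n(K2Cr2O7) = 0.05743 x 0.01729 = 0.0009930 mol.
From the balanced equation, 1 mol K2Cr2O7 reacts with 6 mol Fe^2+, so n(Fe^2+) = 0.0009930 x 6/1 = 0.005958 mol.
[Fe^2+] = 0.005958 / 0.01469 L = 0.406 M.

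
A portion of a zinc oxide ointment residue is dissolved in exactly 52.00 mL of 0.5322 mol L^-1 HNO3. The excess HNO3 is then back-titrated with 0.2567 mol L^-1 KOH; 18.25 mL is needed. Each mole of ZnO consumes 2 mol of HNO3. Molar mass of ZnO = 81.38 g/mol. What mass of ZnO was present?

Total n(HNO3) added = 0.5322 x 0.05200 = 0.02767 mol.
n(KOH) used = 0.2567 x 0.01825 = 0.004685 mol, which equals the excess n(HNO3).
So n(HNO3) consumed by the sample = 0.02767 - 0.004685 = 0.02299 mol.
n(ZnO) = 0.02299 / 2 = 0.01149 mol.
mass = 0.01149 mol x 81.38 g/mol = 0.935 g.

0.935 g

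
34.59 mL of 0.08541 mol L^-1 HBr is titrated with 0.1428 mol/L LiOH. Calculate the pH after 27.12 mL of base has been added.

12.17

n(acid) = 0.08541 x 0.03459 = 0.002954 mol; n(LiOH) added = 0.1428 x 0.02712 = 0.003873 mol.
Base is in excess by 0.003873 - 0.002954 = 0.0009184 mol in a total volume of 0.06171 L.
[OH^-] = 0.0009184/0.06171 = 0.01488 M, so pOH = 1.83 and pH = 14.00 - 1.83 = 12.17.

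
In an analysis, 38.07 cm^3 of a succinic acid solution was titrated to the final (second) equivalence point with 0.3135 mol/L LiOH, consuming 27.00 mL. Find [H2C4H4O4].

n(LiOH) = 0.3135 x 0.02700 = 0.008464 mol.
At the final (second) equivalence point, 2 mol OH^- react per mol H2C4H4O4, so n(H2C4H4O4) = 0.008464 / 2 = 0.004232 mol.
[H2C4H4O4] = 0.004232 / 0.03807 L = 0.111 M.

0.111 M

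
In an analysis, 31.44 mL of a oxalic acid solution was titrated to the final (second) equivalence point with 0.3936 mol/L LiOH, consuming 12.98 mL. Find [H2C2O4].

n(LiOH) = 0.3936 x 0.01298 = 0.005109 mol.
At the final (second) equivalence point, 2 mol OH^- react per mol H2C2O4, so n(H2C2O4) = 0.005109 / 2 = 0.002554 mol.
[H2C2O4] = 0.002554 / 0.03144 L = 0.0812 M.

0.0812 M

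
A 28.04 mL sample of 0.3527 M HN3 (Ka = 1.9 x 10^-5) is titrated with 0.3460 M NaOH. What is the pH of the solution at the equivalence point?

8.98

n(HN3) = 0.3527 x 0.02804 = 0.009890 mol; V(NaOH) at equivalence = 0.009890/0.3460 = 0.02858 L.
At equivalence all the acid is converted to N3-; total volume = 0.02804 + 0.02858 = 0.05662 L, so [N3-] = 0.009890/0.05662 = 0.1747 M.
Kb = Kw/Ka = 1.0e-14 / 1.9 x 10^-5 = 5.26e-10.
[OH^-] = sqrt(Kb x [N3-]) = sqrt(5.26e-10 x 0.1747) = 9.59e-6 M.
pOH = 5.02, so pH = 14.00 - 5.02 = 8.98.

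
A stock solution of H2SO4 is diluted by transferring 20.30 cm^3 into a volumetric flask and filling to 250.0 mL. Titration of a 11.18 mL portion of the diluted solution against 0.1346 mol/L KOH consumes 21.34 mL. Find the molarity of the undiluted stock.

1.58 M

n(KOH) = 0.1346 x 0.02134 = 0.002872 mol.
n(H2SO4) in the aliquot = 0.002872 x 1/2 = 0.001436 mol.
[diluted H2SO4] = 0.001436 / 0.01118 = 0.1285 M.
Dilution factor = 250.0/20.30 = 12.32, so [stock] = 0.1285 x 12.32 = 1.58 M.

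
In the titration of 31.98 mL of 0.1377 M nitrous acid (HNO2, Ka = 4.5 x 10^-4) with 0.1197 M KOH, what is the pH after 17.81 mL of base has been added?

Initial n(HNO2) = 0.1377 x 0.03198 = 0.004404 mol.
n(KOH) added = 0.1197 x 0.01781 = 0.002132 mol, converting that many moles of HNO2 to NO2-.
Remaining n(HNO2) = 0.002272 mol; n(NO2-) = 0.002132 mol.
By Henderson-Hasselbalch, pH = pKa + log([A^-]/[HA]) = 3.35 + log(0.002132/0.002272) = 3.35 + (-0.03) = 3.32.

3.32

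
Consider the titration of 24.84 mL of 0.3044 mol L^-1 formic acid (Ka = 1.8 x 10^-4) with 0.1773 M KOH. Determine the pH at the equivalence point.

n(HCOOH) = 0.3044 x 0.02484 = 0.007561 mol; V(KOH) at equivalence = 0.007561/0.1773 = 0.04265 L.
At equivalence all the acid is converted to HCOO-; total volume = 0.02484 + 0.04265 = 0.06749 L, so [HCOO-] = 0.007561/0.06749 = 0.1120 M.
Kb = Kw/Ka = 1.0e-14 / 1.8 x 10^-4 = 5.56e-11.
[OH^-] = sqrt(Kb x [HCOO-]) = sqrt(5.56e-11 x 0.1120) = 2.49e-6 M.
pOH = 5.60, so pH = 14.00 - 5.60 = 8.40.

8.40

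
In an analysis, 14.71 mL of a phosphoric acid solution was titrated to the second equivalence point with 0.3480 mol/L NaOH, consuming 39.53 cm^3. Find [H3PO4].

0.468 M

n(NaOH) = 0.3480 x 0.03953 = 0.01376 mol.
At the second equivalence point, 2 mol OH^- react per mol H3PO4, so n(H3PO4) = 0.01376 / 2 = 0.006878 mol.
[H3PO4] = 0.006878 / 0.01471 L = 0.468 M.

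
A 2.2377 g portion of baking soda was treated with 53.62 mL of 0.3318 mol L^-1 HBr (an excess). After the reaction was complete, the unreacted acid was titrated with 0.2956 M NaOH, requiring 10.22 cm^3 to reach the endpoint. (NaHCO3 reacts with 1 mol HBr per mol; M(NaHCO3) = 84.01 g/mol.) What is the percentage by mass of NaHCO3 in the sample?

55.5%

Total n(HBr) added = 0.3318 x 0.05362 = 0.01779 mol.
n(NaOH) used = 0.2956 x 0.01022 = 0.003021 mol, which equals the excess n(HBr).
So n(HBr) consumed by the sample = 0.01779 - 0.003021 = 0.01477 mol.
n(NaHCO3) = 0.01477 / 1 = 0.01477 mol.
mass NaHCO3 = 0.01477 x 84.01 = 1.241 g, so %NaHCO3 = 1.241/2.2377 x 100 = 55.5%.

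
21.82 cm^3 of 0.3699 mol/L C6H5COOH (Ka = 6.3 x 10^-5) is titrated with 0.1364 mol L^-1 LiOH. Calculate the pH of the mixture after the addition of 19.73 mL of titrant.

Initial n(C6H5COOH) = 0.3699 x 0.02182 = 0.008071 mol.
n(LiOH) added = 0.1364 x 0.01973 = 0.002691 mol, converting that many moles of C6H5COOH to C6H5COO-.
Remaining n(C6H5COOH) = 0.005380 mol; n(C6H5COO-) = 0.002691 mol.
By Henderson-Hasselbalch, pH = pKa + log([A^-]/[HA]) = 4.20 + log(0.002691/0.005380) = 4.20 + (-0.30) = 3.90.

3.90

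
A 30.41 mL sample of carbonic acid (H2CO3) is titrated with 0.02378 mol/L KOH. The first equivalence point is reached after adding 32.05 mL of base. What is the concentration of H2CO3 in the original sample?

n(KOH) = 0.02378 x 0.03205 = 0.0007621 mol.
At the first equivalence point, 1 mol OH^- react per mol H2CO3, so n(H2CO3) = 0.0007621 / 1 = 0.0007621 mol.
[H2CO3] = 0.0007621 / 0.03041 L = 0.0251 M.

0.0251 M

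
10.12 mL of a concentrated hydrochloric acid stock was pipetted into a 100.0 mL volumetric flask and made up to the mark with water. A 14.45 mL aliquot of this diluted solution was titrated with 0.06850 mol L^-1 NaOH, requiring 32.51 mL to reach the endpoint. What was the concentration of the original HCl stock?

1.52 M

n(NaOH) = 0.06850 x 0.03251 = 0.002227 mol.
n(HCl) in the aliquot = 0.002227 mol.
[diluted HCl] = 0.002227 / 0.01445 = 0.1541 M.
Dilution factor = 100.0/10.12 = 9.881, so [stock] = 0.1541 x 9.881 = 1.52 M.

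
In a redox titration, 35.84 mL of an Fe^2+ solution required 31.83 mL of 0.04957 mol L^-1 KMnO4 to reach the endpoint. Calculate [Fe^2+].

n(KMnO4) = 0.04957 x 0.03183 = 0.001578 mol.
From the balanced equation, 1 mol KMnO4 reacts with 5 mol Fe^2+, so n(Fe^2+) = 0.001578 x 5/1 = 0.007889 mol.
[Fe^2+] = 0.007889 / 0.03584 L = 0.220 M.

0.220 M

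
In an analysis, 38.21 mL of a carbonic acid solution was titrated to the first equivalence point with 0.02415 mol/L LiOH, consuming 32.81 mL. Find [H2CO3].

n(LiOH) = 0.02415 x 0.03281 = 0.0007924 mol.
At the first equivalence point, 1 mol OH^- react per mol H2CO3, so n(H2CO3) = 0.0007924 / 1 = 0.0007924 mol.
[H2CO3] = 0.0007924 / 0.03821 L = 0.0207 M.

0.0207 M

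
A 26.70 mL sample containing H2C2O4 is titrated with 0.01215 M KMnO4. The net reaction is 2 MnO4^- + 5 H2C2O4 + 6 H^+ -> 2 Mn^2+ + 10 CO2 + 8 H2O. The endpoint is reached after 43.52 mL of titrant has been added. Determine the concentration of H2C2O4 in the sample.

n(KMnO4) = 0.01215 x 0.04352 = 0.0005288 mol.
From the balanced equation, 2 mol KMnO4 reacts with 5 mol H2C2O4, so n(H2C2O4) = 0.0005288 x 5/2 = 0.001322 mol.
[H2C2O4] = 0.001322 / 0.02670 L = 0.0495 M.

0.0495 M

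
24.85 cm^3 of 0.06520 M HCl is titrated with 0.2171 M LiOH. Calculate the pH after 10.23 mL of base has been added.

12.23

n(acid) = 0.06520 x 0.02485 = 0.001620 mol; n(LiOH) added = 0.2171 x 0.01023 = 0.002221 mol.
Base is in excess by 0.002221 - 0.001620 = 0.0006007 mol in a total volume of 0.03508 L.
[OH^-] = 0.0006007/0.03508 = 0.01712 M, so pOH = 1.77 and pH = 14.00 - 1.77 = 12.23.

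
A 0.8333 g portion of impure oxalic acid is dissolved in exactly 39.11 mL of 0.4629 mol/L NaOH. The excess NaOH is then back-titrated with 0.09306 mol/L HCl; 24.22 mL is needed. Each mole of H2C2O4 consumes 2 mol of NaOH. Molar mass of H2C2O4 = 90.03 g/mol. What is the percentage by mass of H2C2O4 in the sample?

85.6%

Total n(NaOH) added = 0.4629 x 0.03911 = 0.01810 mol.
n(HCl) used = 0.09306 x 0.02422 = 0.002254 mol, which equals the excess n(NaOH).
So n(NaOH) consumed by the sample = 0.01810 - 0.002254 = 0.01585 mol.
n(H2C2O4) = 0.01585 / 2 = 0.007925 mol.
mass H2C2O4 = 0.007925 x 90.03 = 0.7135 g, so %H2C2O4 = 0.7135/0.8333 x 100 = 85.6%.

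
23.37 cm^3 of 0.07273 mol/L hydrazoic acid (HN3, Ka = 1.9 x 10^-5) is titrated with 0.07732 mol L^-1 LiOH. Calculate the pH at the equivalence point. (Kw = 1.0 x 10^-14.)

n(HN3) = 0.07273 x 0.02337 = 0.001700 mol; V(LiOH) at equivalence = 0.001700/0.07732 = 0.02198 L.
At equivalence all the acid is converted to N3-; total volume = 0.02337 + 0.02198 = 0.04535 L, so [N3-] = 0.001700/0.04535 = 0.03748 M.
Kb = Kw/Ka = 1.0e-14 / 1.9 x 10^-5 = 5.26e-10.
[OH^-] = sqrt(Kb x [N3-]) = sqrt(5.26e-10 x 0.03748) = 4.44e-6 M.
pOH = 5.35, so pH = 14.00 - 5.35 = 8.65.

8.65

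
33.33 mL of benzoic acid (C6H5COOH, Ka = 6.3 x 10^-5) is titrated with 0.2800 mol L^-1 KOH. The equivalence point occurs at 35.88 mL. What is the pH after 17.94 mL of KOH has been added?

4.20

17.94 mL is exactly half the equivalence volume (35.88/2), i.e. the half-equivalence point.
There, n(HA) = n(A^-), so pH = pKa = -log(6.3 x 10^-5) = 4.20.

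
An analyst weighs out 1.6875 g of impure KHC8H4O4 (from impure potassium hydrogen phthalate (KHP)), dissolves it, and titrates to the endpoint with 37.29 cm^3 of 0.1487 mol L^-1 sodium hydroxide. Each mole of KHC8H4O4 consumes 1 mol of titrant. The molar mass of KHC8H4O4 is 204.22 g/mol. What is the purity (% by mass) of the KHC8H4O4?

67.1%

n(NaOH) = 0.1487 x 0.03729 = 0.005545 mol.
n(KHC8H4O4) = 0.005545 / 1 = 0.005545 mol.
mass of KHC8H4O4 = 0.005545 x 204.22 = 1.132 g.
% purity = 1.132 / 1.6875 x 100 = 67.1%.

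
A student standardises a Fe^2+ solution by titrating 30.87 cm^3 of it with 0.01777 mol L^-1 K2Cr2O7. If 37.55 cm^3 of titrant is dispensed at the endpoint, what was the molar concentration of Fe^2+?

n(K2Cr2O7) = 0.01777 x 0.03755 = 0.0006673 mol.
From the balanced equation, 1 mol K2Cr2O7 reacts with 6 mol Fe^2+, so n(Fe^2+) = 0.0006673 x 6/1 = 0.004004 mol.
[Fe^2+] = 0.004004 / 0.03087 L = 0.130 M.

0.130 M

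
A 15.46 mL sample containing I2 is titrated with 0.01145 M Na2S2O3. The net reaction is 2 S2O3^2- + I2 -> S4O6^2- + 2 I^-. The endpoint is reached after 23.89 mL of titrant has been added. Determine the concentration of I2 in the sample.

n(Na2S2O3) = 0.01145 x 0.02389 = 0.0002735 mol.
From the balanced equation, 2 mol Na2S2O3 reacts with 1 mol I2, so n(I2) = 0.0002735 x 1/2 = 0.0001368 mol.
[I2] = 0.0001368 / 0.01546 L = 0.00885 M.

0.00885 M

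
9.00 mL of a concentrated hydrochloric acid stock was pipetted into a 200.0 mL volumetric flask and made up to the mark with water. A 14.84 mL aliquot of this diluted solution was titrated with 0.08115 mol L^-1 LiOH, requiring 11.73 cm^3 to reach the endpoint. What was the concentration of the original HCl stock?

n(LiOH) = 0.08115 x 0.01173 = 0.0009519 mol.
n(HCl) in the aliquot = 0.0009519 mol.
[diluted HCl] = 0.0009519 / 0.01484 = 0.06414 M.
Dilution factor = 200.0/9.000 = 22.22, so [stock] = 0.06414 x 22.22 = 1.43 M.

1.43 M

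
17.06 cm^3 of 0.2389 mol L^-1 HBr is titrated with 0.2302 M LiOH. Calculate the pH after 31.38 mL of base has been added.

12.81

n(acid) = 0.2389 x 0.01706 = 0.004076 mol; n(LiOH) added = 0.2302 x 0.03138 = 0.007224 mol.
Base is in excess by 0.007224 - 0.004076 = 0.003148 mol in a total volume of 0.04844 L.
[OH^-] = 0.003148/0.04844 = 0.06499 M, so pOH = 1.19 and pH = 14.00 - 1.19 = 12.81.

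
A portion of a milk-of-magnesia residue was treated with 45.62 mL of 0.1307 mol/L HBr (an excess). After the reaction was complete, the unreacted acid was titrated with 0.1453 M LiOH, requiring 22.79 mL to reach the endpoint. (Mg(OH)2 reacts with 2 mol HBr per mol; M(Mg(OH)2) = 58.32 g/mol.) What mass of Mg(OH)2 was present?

0.0773 g

Total n(HBr) added = 0.1307 x 0.04562 = 0.005963 mol.
n(LiOH) used = 0.1453 x 0.02279 = 0.003311 mol, which equals the excess n(HBr).
So n(HBr) consumed by the sample = 0.005963 - 0.003311 = 0.002651 mol.
n(Mg(OH)2) = 0.002651 / 2 = 0.001326 mol.
mass = 0.001326 mol x 58.32 g/mol = 0.0773 g.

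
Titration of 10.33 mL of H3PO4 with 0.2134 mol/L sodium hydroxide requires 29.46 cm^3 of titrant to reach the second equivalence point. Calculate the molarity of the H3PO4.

n(NaOH) = 0.2134 x 0.02946 = 0.006287 mol.
At the second equivalence point, 2 mol OH^- react per mol H3PO4, so n(H3PO4) = 0.006287 / 2 = 0.003143 mol.
[H3PO4] = 0.003143 / 0.01033 L = 0.304 M.

0.304 M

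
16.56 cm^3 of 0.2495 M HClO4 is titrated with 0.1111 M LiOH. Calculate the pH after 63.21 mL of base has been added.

12.56

n(acid) = 0.2495 x 0.01656 = 0.004132 mol; n(LiOH) added = 0.1111 x 0.06321 = 0.007023 mol.
Base is in excess by 0.007023 - 0.004132 = 0.002891 mol in a total volume of 0.07977 L.
[OH^-] = 0.002891/0.07977 = 0.03624 M, so pOH = 1.44 and pH = 14.00 - 1.44 = 12.56.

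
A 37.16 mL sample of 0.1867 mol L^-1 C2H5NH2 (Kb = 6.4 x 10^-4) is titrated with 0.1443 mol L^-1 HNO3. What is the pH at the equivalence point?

5.95

n(C2H5NH2) = 0.1867 x 0.03716 = 0.006938 mol; V(HNO3) at equivalence = 0.006938/0.1443 = 0.04808 L.
At equivalence the base is fully converted to C2H5NH3+; total volume = 0.08524 L, so [C2H5NH3+] = 0.006938/0.08524 = 0.08139 M.
Ka(C2H5NH3+) = Kw/Kb = 1.0e-14 / 6.4 x 10^-4 = 1.56e-11.
[H^+] = sqrt(Ka x [C2H5NH3+]) = sqrt(1.56e-11 x 0.08139) = 1.13e-6 M.
pH = -log(1.13e-6) = 5.95.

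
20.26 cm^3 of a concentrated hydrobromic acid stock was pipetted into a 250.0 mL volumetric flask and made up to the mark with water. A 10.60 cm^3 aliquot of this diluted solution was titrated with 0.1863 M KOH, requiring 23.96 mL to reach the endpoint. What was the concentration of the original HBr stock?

n(KOH) = 0.1863 x 0.02396 = 0.004464 mol.
n(HBr) in the aliquot = 0.004464 mol.
[diluted HBr] = 0.004464 / 0.01060 = 0.4211 M.
Dilution factor = 250.0/20.26 = 12.34, so [stock] = 0.4211 x 12.34 = 5.20 M.

5.20 M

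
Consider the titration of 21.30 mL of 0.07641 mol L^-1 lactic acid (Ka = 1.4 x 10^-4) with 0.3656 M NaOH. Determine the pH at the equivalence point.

8.33

n(HC3H5O3) = 0.07641 x 0.02130 = 0.001628 mol; V(NaOH) at equivalence = 0.001628/0.3656 = 0.004452 L.
At equivalence all the acid is converted to C3H5O3-; total volume = 0.02130 + 0.004452 = 0.02575 L, so [C3H5O3-] = 0.001628/0.02575 = 0.06320 M.
Kb = Kw/Ka = 1.0e-14 / 1.4 x 10^-4 = 7.14e-11.
[OH^-] = sqrt(Kb x [C3H5O3-]) = sqrt(7.14e-11 x 0.06320) = 2.12e-6 M.
pOH = 5.67, so pH = 14.00 - 5.67 = 8.33.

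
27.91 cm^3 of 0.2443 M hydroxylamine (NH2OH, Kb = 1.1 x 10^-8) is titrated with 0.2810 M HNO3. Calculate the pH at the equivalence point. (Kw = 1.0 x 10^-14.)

n(NH2OH) = 0.2443 x 0.02791 = 0.006818 mol; V(HNO3) at equivalence = 0.006818/0.2810 = 0.02426 L.
At equivalence the base is fully converted to NH3OH+; total volume = 0.05217 L, so [NH3OH+] = 0.006818/0.05217 = 0.1307 M.
Ka(NH3OH+) = Kw/Kb = 1.0e-14 / 1.1 x 10^-8 = 9.09e-7.
[H^+] = sqrt(Ka x [NH3OH+]) = sqrt(9.09e-7 x 0.1307) = 0.000345 M.
pH = -log(0.000345) = 3.46.

3.46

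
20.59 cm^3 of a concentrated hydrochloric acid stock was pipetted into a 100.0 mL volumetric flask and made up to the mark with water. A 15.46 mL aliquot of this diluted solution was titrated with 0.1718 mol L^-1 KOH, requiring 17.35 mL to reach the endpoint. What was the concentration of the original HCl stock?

n(KOH) = 0.1718 x 0.01735 = 0.002981 mol.
n(HCl) in the aliquot = 0.002981 mol.
[diluted HCl] = 0.002981 / 0.01546 = 0.1928 M.
Dilution factor = 100.0/20.59 = 4.857, so [stock] = 0.1928 x 4.857 = 0.936 M.

0.936 M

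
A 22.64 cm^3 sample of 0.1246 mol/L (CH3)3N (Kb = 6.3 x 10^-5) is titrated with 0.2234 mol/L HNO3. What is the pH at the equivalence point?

n((CH3)3N) = 0.1246 x 0.02264 = 0.002821 mol; V(HNO3) at equivalence = 0.002821/0.2234 = 0.01263 L.
At equivalence the base is fully converted to (CH3)3NH+; total volume = 0.03527 L, so [(CH3)3NH+] = 0.002821/0.03527 = 0.07999 M.
Ka((CH3)3NH+) = Kw/Kb = 1.0e-14 / 6.3 x 10^-5 = 1.59e-10.
[H^+] = sqrt(Ka x [(CH3)3NH+]) = sqrt(1.59e-10 x 0.07999) = 3.56e-6 M.
pH = -log(3.56e-6) = 5.45.

5.45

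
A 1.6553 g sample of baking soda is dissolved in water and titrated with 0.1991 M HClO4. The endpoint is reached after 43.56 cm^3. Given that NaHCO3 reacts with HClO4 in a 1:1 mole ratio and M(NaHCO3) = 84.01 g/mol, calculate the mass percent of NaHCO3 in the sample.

44.0%

n(HClO4) = 0.1991 x 0.04356 = 0.008673 mol.
n(NaHCO3) = 0.008673 / 1 = 0.008673 mol.
mass of NaHCO3 = 0.008673 x 84.01 = 0.7286 g.
% purity = 0.7286 / 1.6553 x 100 = 44.0%.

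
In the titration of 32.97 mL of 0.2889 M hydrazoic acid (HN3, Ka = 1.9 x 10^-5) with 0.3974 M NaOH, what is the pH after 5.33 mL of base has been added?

Initial n(HN3) = 0.2889 x 0.03297 = 0.009525 mol.
n(NaOH) added = 0.3974 x 0.005330 = 0.002118 mol, converting that many moles of HN3 to N3-.
Remaining n(HN3) = 0.007407 mol; n(N3-) = 0.002118 mol.
By Henderson-Hasselbalch, pH = pKa + log([A^-]/[HA]) = 4.72 + log(0.002118/0.007407) = 4.72 + (-0.54) = 4.18.

4.18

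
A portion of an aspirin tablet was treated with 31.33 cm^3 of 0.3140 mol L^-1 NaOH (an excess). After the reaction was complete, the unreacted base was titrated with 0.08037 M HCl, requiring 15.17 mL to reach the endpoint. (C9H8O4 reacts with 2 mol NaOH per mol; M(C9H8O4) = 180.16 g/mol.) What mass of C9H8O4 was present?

Total n(NaOH) added = 0.3140 x 0.03133 = 0.009838 mol.
n(HCl) used = 0.08037 x 0.01517 = 0.001219 mol, which equals the excess n(NaOH).
So n(NaOH) consumed by the sample = 0.009838 - 0.001219 = 0.008618 mol.
n(C9H8O4) = 0.008618 / 2 = 0.004309 mol.
mass = 0.004309 mol x 180.16 g/mol = 0.776 g.

0.776 g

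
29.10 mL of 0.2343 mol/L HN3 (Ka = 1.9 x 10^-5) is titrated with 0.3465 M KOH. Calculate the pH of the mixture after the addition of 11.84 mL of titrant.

4.90

Initial n(HN3) = 0.2343 x 0.02910 = 0.006818 mol.
n(KOH) added = 0.3465 x 0.01184 = 0.004103 mol, converting that many moles of HN3 to N3-.
Remaining n(HN3) = 0.002716 mol; n(N3-) = 0.004103 mol.
By Henderson-Hasselbalch, pH = pKa + log([A^-]/[HA]) = 4.72 + log(0.004103/0.002716) = 4.72 + (+0.18) = 4.90.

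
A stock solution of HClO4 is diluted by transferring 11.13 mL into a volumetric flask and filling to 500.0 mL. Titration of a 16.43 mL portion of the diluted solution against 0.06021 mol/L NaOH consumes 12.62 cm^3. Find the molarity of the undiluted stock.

n(NaOH) = 0.06021 x 0.01262 = 0.0007599 mol.
n(HClO4) in the aliquot = 0.0007599 mol.
[diluted HClO4] = 0.0007599 / 0.01643 = 0.04625 M.
Dilution factor = 500.0/11.13 = 44.92, so [stock] = 0.04625 x 44.92 = 2.08 M.

2.08 M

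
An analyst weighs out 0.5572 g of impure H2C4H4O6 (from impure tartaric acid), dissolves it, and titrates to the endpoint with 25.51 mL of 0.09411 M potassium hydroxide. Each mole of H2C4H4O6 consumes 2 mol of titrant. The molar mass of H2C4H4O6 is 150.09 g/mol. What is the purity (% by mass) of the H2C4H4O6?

32.3%

n(KOH) = 0.09411 x 0.02551 = 0.002401 mol.
n(H2C4H4O6) = 0.002401 / 2 = 0.001200 mol.
mass of H2C4H4O6 = 0.001200 x 150.09 = 0.1802 g.
% purity = 0.1802 / 0.5572 x 100 = 32.3%.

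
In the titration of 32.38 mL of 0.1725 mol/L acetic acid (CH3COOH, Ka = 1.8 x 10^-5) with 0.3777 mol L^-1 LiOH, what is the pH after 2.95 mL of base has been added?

Initial n(CH3COOH) = 0.1725 x 0.03238 = 0.005586 mol.
n(LiOH) added = 0.3777 x 0.002950 = 0.001114 mol, converting that many moles of CH3COOH to CH3COO-.
Remaining n(CH3COOH) = 0.004471 mol; n(CH3COO-) = 0.001114 mol.
By Henderson-Hasselbalch, pH = pKa + log([A^-]/[HA]) = 4.74 + log(0.001114/0.004471) = 4.74 + (-0.60) = 4.14.

4.14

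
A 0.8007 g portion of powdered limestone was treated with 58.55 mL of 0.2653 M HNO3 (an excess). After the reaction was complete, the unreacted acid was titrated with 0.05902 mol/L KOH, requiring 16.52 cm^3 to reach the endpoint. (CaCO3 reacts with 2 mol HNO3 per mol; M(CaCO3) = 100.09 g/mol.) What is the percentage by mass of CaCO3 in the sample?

Total n(HNO3) added = 0.2653 x 0.05855 = 0.01553 mol.
n(KOH) used = 0.05902 x 0.01652 = 0.0009750 mol, which equals the excess n(HNO3).
So n(HNO3) consumed by the sample = 0.01553 - 0.0009750 = 0.01456 mol.
n(CaCO3) = 0.01456 / 2 = 0.007279 mol.
mass CaCO3 = 0.007279 x 100.09 = 0.7286 g, so %CaCO3 = 0.7286/0.8007 x 100 = 91.0%.

91.0%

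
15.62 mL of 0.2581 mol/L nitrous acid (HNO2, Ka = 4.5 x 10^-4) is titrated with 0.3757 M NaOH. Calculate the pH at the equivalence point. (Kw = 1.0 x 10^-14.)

8.27

n(HNO2) = 0.2581 x 0.01562 = 0.004032 mol; V(NaOH) at equivalence = 0.004032/0.3757 = 0.01073 L.
At equivalence all the acid is converted to NO2-; total volume = 0.01562 + 0.01073 = 0.02635 L, so [NO2-] = 0.004032/0.02635 = 0.1530 M.
Kb = Kw/Ka = 1.0e-14 / 4.5 x 10^-4 = 2.22e-11.
[OH^-] = sqrt(Kb x [NO2-]) = sqrt(2.22e-11 x 0.1530) = 1.84e-6 M.
pOH = 5.73, so pH = 14.00 - 5.73 = 8.27.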